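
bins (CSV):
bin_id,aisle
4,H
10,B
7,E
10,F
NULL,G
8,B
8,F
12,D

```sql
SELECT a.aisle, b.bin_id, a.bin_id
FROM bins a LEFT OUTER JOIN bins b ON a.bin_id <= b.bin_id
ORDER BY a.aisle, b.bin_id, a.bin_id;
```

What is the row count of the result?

31

LEFT JOIN keeps every row from `bins a`; unmatched rows get NULL for `bins b`'s columns.
Matching on a.bin_id <= b.bin_id. A NULL in a compared column never satisfies the condition.
- bin_id=4: 7 matching b row(s), so 7 row(s) emitted.
- bin_id=10: 3 matching b row(s), so 3 row(s) emitted.
- bin_id=7: 6 matching b row(s), so 6 row(s) emitted.
- bin_id=10: 3 matching b row(s), so 3 row(s) emitted.
- bin_id=NULL: no b row matches, row kept with b columns NULL.
- bin_id=8: 5 matching b row(s), so 5 row(s) emitted.
- bin_id=8: 5 matching b row(s), so 5 row(s) emitted.
- bin_id=12: 1 matching b row(s), so 1 row(s) emitted.
Total: 30 matched + 1 padded = 31 rows.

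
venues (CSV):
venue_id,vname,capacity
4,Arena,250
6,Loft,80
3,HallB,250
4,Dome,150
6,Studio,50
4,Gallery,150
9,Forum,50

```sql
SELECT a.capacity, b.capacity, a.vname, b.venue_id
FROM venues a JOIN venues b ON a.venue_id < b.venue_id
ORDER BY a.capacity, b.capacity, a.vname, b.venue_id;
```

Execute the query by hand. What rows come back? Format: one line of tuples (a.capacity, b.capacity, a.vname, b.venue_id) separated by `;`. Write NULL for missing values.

INNER JOIN keeps only pairs where the ON condition holds.
Matching on a.venue_id < b.venue_id.
- a (venue_id=4) pairs with 3 row(s) of b.
- a (venue_id=6) pairs with 1 row(s) of b.
- a (venue_id=3) pairs with 6 row(s) of b.
- a (venue_id=4) pairs with 3 row(s) of b.
- a (venue_id=6) pairs with 1 row(s) of b.
- a (venue_id=4) pairs with 3 row(s) of b.
- a (venue_id=9) has no partner → excluded.

(50, 50, Studio, 9); (80, 50, Loft, 9); (150, 50, Dome, 6); (150, 50, Dome, 9); (150, 50, Gallery, 6); (150, 50, Gallery, 9); (150, 80, Dome, 6); (150, 80, Gallery, 6); (250, 50, Arena, 6); (250, 50, Arena, 9); (250, 50, HallB, 6); (250, 50, HallB, 9); (250, 80, Arena, 6); (250, 80, HallB, 6); (250, 150, HallB, 4); (250, 150, HallB, 4); (250, 250, HallB, 4)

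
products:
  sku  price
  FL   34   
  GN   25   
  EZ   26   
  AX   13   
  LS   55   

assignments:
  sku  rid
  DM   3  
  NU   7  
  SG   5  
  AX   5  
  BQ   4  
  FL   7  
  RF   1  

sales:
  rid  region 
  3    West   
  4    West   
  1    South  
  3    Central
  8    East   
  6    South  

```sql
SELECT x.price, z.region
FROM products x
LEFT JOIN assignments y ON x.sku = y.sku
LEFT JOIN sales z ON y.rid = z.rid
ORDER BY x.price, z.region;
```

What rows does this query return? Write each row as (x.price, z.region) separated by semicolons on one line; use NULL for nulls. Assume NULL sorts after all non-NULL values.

(13, NULL); (25, NULL); (26, NULL); (34, NULL); (55, NULL)

Step 1 — x LEFT JOIN y on sku → 5 row(s).
Then LEFT JOIN `sales z` on rid: each of those 5 rows is kept; rows whose y.rid has no match in z get NULL for z's columns.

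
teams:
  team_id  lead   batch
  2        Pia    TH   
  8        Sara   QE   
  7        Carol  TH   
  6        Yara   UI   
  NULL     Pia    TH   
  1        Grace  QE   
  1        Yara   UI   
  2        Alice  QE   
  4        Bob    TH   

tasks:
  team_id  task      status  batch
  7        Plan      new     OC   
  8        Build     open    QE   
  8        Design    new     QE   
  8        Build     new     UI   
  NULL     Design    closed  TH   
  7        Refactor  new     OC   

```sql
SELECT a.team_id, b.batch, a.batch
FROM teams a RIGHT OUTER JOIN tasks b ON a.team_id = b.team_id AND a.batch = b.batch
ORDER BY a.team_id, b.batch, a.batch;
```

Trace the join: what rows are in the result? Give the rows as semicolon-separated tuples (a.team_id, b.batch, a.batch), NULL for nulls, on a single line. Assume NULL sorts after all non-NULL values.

(8, QE, QE); (8, QE, QE); (NULL, OC, NULL); (NULL, OC, NULL); (NULL, TH, NULL); (NULL, UI, NULL)

RIGHT JOIN keeps every row from `tasks`; unmatched rows get NULL for `teams`'s columns.
Matching on a.team_id = b.team_id AND a.batch = b.batch. A NULL in a compared column never satisfies the condition.
- a[0] team_id=2, batch=TH → no match.
- a[1] team_id=8, batch=QE → 2 match(es) in b → 2 row(s).
- a[2] team_id=7, batch=TH → no match.
- a[3] team_id=6, batch=UI → no match.
- a[4] team_id=NULL, batch=TH → no match.
- a[5] team_id=1, batch=QE → no match.
- a[6] team_id=1, batch=UI → no match.
- a[7] team_id=2, batch=QE → no match.
- a[8] team_id=4, batch=TH → no match.
- plus 4 unmatched b row(s), each kept with NULL a columns.
After projecting and ordering:
a.team_id | b.batch | a.batch
8 | QE | QE
8 | QE | QE
NULL | OC | NULL
NULL | OC | NULL
NULL | TH | NULL
NULL | UI | NULL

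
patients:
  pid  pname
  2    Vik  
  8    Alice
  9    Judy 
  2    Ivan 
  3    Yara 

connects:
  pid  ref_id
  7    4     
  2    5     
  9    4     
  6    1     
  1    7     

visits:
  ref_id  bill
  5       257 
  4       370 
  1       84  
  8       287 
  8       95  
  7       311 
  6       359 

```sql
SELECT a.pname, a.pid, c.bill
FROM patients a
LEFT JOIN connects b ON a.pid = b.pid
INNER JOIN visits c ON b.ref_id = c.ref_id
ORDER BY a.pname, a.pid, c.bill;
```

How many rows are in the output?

3

Joins associate left-to-right: patients LEFT JOIN connects on pid gives 5 intermediate row(s).
Then INNER JOIN `visits c` on ref_id: keep only rows whose b.ref_id appears in c.
Result: 3 row(s).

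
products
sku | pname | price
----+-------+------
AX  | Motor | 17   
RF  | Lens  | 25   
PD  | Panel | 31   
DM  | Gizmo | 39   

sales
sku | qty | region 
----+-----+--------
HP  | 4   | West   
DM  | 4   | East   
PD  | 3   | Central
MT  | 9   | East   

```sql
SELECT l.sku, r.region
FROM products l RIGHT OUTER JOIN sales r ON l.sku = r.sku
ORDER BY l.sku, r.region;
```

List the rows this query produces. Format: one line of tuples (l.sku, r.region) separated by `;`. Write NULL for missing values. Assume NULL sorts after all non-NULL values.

(DM, East); (PD, Central); (NULL, East); (NULL, West)

RIGHT JOIN keeps every row from `sales`; unmatched rows get NULL for `products`'s columns.
Matching on l.sku = r.sku.
- sku=AX: no matching r row.
- sku=RF: no matching r row.
- sku=PD: 1 matching r row(s), so 1 row(s) emitted.
- sku=DM: 1 matching r row(s), so 1 row(s) emitted.
- 2 r row(s) had no l match → kept, l columns NULL.
After projecting and ordering:
l.sku | r.region
DM | East
PD | Central
NULL | East
NULL | West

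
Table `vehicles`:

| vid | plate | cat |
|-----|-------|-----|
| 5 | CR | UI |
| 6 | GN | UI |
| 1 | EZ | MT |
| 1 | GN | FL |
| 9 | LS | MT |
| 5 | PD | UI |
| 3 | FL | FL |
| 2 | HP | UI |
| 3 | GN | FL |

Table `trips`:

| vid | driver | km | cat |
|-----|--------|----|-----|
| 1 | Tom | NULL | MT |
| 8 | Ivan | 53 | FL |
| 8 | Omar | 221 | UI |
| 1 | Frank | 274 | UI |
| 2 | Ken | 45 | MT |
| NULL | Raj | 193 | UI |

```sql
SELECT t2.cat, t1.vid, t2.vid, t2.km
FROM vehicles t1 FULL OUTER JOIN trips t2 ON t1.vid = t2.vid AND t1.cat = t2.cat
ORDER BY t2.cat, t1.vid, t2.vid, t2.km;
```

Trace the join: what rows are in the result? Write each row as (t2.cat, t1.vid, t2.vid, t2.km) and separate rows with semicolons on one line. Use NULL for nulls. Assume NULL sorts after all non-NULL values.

(FL, NULL, 8, 53); (MT, 1, 1, NULL); (MT, NULL, 2, 45); (UI, NULL, 1, 274); (UI, NULL, 8, 221); (UI, NULL, NULL, 193); (NULL, 1, NULL, NULL); (NULL, 2, NULL, NULL); (NULL, 3, NULL, NULL); (NULL, 3, NULL, NULL); (NULL, 5, NULL, NULL); (NULL, 5, NULL, NULL); (NULL, 6, NULL, NULL); (NULL, 9, NULL, NULL)

FULL OUTER JOIN keeps every row from both sides; unmatched rows get NULL for the other side's columns.
Matching on t1.vid = t2.vid AND t1.cat = t2.cat. A NULL in a compared column never satisfies the condition.
Matched pairs: 1; unmatched t1 rows kept: 8; unmatched t2 rows kept: 5.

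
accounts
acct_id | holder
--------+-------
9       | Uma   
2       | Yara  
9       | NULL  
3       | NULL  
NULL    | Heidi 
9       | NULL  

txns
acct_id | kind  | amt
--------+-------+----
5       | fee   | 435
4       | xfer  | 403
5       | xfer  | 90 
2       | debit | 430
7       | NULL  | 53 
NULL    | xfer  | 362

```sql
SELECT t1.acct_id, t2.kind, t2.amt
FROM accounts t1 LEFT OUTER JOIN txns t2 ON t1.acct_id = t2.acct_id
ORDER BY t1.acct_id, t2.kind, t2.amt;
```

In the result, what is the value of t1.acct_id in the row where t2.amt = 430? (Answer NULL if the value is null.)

2

LEFT JOIN keeps every row from `accounts`; unmatched rows get NULL for `txns`'s columns.
Matching on t1.acct_id = t2.acct_id. A NULL in a compared column never satisfies the condition.
Matched pairs: 1; unmatched t1 rows kept: 5.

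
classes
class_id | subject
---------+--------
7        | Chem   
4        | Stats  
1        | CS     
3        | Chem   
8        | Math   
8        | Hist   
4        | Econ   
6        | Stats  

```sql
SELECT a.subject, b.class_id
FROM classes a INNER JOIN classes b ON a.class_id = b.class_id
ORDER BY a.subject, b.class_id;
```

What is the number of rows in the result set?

12

INNER JOIN keeps only pairs where the ON condition holds.
Matching on a.class_id = b.class_id.
- a (class_id=7) pairs with 1 row(s) of b.
- a (class_id=4) pairs with 2 row(s) of b.
- a (class_id=1) pairs with 1 row(s) of b.
- a (class_id=3) pairs with 1 row(s) of b.
- a (class_id=8) pairs with 2 row(s) of b.
- a (class_id=8) pairs with 2 row(s) of b.
- a (class_id=4) pairs with 2 row(s) of b.
- a (class_id=6) pairs with 1 row(s) of b.
Total: 12 rows.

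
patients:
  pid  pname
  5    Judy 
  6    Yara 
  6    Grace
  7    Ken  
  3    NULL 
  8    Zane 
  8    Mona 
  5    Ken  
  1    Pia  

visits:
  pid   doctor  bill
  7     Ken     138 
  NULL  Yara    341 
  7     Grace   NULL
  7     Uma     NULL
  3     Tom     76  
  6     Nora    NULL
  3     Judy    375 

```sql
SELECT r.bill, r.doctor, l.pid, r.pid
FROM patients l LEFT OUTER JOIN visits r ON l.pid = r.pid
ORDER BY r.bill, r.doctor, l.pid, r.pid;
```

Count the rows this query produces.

LEFT JOIN keeps every row from `patients`; unmatched rows get NULL for `visits`'s columns.
Matching on l.pid = r.pid. A NULL in a compared column never satisfies the condition.
- l row (pid=5): no match → kept, r columns NULL.
- l row (pid=6): matches 1 r row(s) → 1 output row(s).
- l row (pid=6): matches 1 r row(s) → 1 output row(s).
- l row (pid=7): matches 3 r row(s) → 3 output row(s).
- l row (pid=3): matches 2 r row(s) → 2 output row(s).
- l row (pid=8): no match → kept, r columns NULL.
- l row (pid=8): no match → kept, r columns NULL.
- l row (pid=5): no match → kept, r columns NULL.
- l row (pid=1): no match → kept, r columns NULL.
Total: 7 matched + 5 padded = 12 rows.

12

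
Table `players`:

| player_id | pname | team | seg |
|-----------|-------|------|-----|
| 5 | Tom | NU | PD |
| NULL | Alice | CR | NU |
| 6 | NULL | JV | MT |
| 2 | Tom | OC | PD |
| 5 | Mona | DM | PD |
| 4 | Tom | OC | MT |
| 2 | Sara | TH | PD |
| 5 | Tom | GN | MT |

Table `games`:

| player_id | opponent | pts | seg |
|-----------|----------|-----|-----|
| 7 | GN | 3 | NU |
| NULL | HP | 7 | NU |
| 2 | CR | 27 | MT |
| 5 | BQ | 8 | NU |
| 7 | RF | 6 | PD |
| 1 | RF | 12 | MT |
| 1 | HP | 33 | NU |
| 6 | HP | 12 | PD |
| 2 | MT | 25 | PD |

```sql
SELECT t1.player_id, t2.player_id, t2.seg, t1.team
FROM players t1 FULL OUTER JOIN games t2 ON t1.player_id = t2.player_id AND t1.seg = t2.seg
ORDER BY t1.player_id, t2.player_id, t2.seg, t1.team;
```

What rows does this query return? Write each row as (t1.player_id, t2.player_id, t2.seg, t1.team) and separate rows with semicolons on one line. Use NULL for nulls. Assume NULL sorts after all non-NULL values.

(2, 2, PD, OC); (2, 2, PD, TH); (4, NULL, NULL, OC); (5, NULL, NULL, DM); (5, NULL, NULL, GN); (5, NULL, NULL, NU); (6, NULL, NULL, JV); (NULL, 1, MT, NULL); (NULL, 1, NU, NULL); (NULL, 2, MT, NULL); (NULL, 5, NU, NULL); (NULL, 6, PD, NULL); (NULL, 7, NU, NULL); (NULL, 7, PD, NULL); (NULL, NULL, NU, NULL); (NULL, NULL, NULL, CR)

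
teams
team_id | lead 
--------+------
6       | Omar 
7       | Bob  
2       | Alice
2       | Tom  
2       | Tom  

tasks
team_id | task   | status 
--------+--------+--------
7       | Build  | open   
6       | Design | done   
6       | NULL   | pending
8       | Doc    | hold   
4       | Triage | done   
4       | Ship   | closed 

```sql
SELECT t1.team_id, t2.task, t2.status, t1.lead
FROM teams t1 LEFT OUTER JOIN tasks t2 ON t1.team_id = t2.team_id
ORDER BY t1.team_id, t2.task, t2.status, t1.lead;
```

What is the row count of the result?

LEFT JOIN keeps every row from `teams`; unmatched rows get NULL for `tasks`'s columns.
Matching on t1.team_id = t2.team_id.
- t1[0] team_id=6 → 2 match(es) in t2 → 2 row(s).
- t1[1] team_id=7 → 1 match(es) in t2 → 1 row(s).
- t1[2] team_id=2 → no match; kept with NULLs on the t2 side.
- t1[3] team_id=2 → no match; kept with NULLs on the t2 side.
- t1[4] team_id=2 → no match; kept with NULLs on the t2 side.
Total: 3 matched + 3 padded = 6 rows.

6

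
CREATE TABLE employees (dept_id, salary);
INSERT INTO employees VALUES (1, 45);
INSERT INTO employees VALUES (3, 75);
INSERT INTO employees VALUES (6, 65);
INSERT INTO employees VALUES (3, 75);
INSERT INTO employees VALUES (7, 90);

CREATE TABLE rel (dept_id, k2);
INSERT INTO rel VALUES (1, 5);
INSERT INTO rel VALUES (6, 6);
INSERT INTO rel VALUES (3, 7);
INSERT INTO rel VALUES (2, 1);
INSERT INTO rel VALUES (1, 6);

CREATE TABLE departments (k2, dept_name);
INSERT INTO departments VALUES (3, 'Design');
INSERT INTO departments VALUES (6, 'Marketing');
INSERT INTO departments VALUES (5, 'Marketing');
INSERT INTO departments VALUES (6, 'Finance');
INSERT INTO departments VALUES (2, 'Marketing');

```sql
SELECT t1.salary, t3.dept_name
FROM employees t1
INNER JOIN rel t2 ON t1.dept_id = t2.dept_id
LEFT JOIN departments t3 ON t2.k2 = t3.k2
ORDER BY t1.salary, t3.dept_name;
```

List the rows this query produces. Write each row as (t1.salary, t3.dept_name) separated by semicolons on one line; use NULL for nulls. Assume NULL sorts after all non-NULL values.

Evaluate left to right. First `employees t1 INNER JOIN rel t2` on dept_id: 5 row(s).
Then LEFT JOIN `departments t3` on k2: each of those 5 rows is kept; rows whose t2.k2 has no match in t3 get NULL for t3's columns.

(45, Finance); (45, Marketing); (45, Marketing); (65, Finance); (65, Marketing); (75, NULL); (75, NULL)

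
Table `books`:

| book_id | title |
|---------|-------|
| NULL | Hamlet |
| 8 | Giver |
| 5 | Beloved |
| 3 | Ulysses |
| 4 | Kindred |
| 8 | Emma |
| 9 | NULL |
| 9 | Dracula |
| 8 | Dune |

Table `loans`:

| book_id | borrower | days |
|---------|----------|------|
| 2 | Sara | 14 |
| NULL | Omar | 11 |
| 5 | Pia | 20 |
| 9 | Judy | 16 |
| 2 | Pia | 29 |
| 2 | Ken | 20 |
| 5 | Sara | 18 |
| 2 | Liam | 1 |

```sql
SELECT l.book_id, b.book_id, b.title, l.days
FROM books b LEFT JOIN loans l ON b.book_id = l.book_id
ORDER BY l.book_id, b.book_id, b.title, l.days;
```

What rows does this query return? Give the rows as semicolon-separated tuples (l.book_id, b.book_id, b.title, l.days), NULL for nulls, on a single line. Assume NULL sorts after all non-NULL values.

LEFT JOIN keeps every row from `books`; unmatched rows get NULL for `loans`'s columns.
Matching on b.book_id = l.book_id. A NULL in a compared column never satisfies the condition.
- b[0] book_id=NULL → no match; kept with NULLs on the l side.
- b[1] book_id=8 → no match; kept with NULLs on the l side.
- b[2] book_id=5 → 2 match(es) in l → 2 row(s).
- b[3] book_id=3 → no match; kept with NULLs on the l side.
- b[4] book_id=4 → no match; kept with NULLs on the l side.
- b[5] book_id=8 → no match; kept with NULLs on the l side.
- b[6] book_id=9 → 1 match(es) in l → 1 row(s).
- b[7] book_id=9 → 1 match(es) in l → 1 row(s).
- b[8] book_id=8 → no match; kept with NULLs on the l side.
After projecting and ordering:
l.book_id | b.book_id | b.title | l.days
5 | 5 | Beloved | 18
5 | 5 | Beloved | 20
9 | 9 | Dracula | 16
9 | 9 | NULL | 16
NULL | 3 | Ulysses | NULL
NULL | 4 | Kindred | NULL
NULL | 8 | Dune | NULL
NULL | 8 | Emma | NULL
NULL | 8 | Giver | NULL
NULL | NULL | Hamlet | NULL

(5, 5, Beloved, 18); (5, 5, Beloved, 20); (9, 9, Dracula, 16); (9, 9, NULL, 16); (NULL, 3, Ulysses, NULL); (NULL, 4, Kindred, NULL); (NULL, 8, Dune, NULL); (NULL, 8, Emma, NULL); (NULL, 8, Giver, NULL); (NULL, NULL, Hamlet, NULL)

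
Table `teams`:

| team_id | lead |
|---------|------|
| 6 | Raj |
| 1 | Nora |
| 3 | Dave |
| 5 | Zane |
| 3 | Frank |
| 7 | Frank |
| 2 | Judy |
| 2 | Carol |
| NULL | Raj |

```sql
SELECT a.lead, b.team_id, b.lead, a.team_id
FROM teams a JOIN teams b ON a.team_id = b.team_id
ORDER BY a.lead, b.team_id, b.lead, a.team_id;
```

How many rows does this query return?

INNER JOIN keeps only pairs where the ON condition holds.
Matching on a.team_id = b.team_id. A NULL in a compared column never satisfies the condition.
- team_id=6: 1 matching b row(s), so 1 row(s) emitted.
- team_id=1: 1 matching b row(s), so 1 row(s) emitted.
- team_id=3: 2 matching b row(s), so 2 row(s) emitted.
- team_id=5: 1 matching b row(s), so 1 row(s) emitted.
- team_id=3: 2 matching b row(s), so 2 row(s) emitted.
- team_id=7: 1 matching b row(s), so 1 row(s) emitted.
- team_id=2: 2 matching b row(s), so 2 row(s) emitted.
- team_id=2: 2 matching b row(s), so 2 row(s) emitted.
- team_id=NULL: no matching b row, dropped.
Total: 12 rows.

12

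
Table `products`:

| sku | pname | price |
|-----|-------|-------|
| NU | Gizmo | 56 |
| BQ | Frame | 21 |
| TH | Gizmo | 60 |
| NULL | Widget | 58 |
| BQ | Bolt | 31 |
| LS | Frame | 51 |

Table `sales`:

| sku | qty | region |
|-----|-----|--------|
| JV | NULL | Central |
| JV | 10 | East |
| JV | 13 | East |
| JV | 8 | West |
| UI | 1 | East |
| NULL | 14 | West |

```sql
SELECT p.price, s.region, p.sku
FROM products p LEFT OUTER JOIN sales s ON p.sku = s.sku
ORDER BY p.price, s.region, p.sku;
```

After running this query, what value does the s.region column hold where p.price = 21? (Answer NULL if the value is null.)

LEFT JOIN keeps every row from `products`; unmatched rows get NULL for `sales`'s columns.
Matching on p.sku = s.sku. A NULL in a compared column never satisfies the condition.
Matched pairs: 0; unmatched p rows kept: 6.

NULL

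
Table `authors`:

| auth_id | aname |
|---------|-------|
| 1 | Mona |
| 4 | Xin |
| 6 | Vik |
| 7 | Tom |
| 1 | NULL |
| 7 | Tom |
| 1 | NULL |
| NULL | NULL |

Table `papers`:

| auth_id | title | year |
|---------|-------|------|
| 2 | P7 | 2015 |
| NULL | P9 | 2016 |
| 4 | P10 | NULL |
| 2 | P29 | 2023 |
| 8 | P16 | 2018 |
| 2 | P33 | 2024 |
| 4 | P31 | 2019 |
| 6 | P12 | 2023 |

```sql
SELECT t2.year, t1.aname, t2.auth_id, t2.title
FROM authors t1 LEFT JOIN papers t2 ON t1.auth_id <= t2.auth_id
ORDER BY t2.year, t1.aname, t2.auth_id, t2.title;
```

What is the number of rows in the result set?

LEFT JOIN keeps every row from `authors`; unmatched rows get NULL for `papers`'s columns.
Matching on t1.auth_id <= t2.auth_id. A NULL in a compared column never satisfies the condition.
- t1 (auth_id=1) pairs with 7 row(s) of t2.
- t1 (auth_id=4) pairs with 4 row(s) of t2.
- t1 (auth_id=6) pairs with 2 row(s) of t2.
- t1 (auth_id=7) pairs with 1 row(s) of t2.
- t1 (auth_id=1) pairs with 7 row(s) of t2.
- t1 (auth_id=7) pairs with 1 row(s) of t2.
- t1 (auth_id=1) pairs with 7 row(s) of t2.
- t1 (auth_id=NULL) has no partner → padded with NULL.
Total: 29 matched + 1 padded = 30 rows.

30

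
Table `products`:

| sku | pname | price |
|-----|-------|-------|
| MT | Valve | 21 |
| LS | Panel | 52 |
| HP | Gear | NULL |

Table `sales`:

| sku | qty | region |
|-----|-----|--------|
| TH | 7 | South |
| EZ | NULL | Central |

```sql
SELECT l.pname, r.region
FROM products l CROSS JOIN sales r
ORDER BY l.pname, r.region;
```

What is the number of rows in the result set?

6

CROSS JOIN pairs every row of `products` with every row of `sales`: 3 × 2 = 6 rows.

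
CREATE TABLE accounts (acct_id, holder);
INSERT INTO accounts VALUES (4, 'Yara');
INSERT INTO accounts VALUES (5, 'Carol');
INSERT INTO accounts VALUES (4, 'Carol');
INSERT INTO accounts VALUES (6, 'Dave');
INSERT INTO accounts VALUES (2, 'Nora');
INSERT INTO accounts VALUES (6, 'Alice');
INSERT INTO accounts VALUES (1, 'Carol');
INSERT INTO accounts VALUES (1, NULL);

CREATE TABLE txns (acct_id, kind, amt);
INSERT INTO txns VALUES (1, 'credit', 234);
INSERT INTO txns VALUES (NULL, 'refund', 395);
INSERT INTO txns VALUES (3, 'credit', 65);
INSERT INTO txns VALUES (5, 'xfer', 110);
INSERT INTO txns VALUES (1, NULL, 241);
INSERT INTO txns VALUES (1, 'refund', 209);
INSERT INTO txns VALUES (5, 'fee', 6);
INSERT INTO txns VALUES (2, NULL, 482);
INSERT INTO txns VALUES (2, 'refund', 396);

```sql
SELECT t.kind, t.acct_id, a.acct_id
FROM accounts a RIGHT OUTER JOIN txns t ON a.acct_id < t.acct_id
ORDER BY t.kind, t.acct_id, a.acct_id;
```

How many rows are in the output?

21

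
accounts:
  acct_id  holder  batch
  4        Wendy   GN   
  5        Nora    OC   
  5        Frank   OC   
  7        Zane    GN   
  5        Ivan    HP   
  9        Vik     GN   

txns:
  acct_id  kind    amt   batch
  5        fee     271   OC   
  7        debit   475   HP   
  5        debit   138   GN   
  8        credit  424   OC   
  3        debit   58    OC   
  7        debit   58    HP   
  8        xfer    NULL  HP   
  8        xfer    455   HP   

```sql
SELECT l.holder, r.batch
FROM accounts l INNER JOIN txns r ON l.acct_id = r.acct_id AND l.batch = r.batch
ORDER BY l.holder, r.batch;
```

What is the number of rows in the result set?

INNER JOIN keeps only pairs where the ON condition holds.
Matching on l.acct_id = r.acct_id AND l.batch = r.batch.
Matched pairs: 2.
Total: 2 rows.

2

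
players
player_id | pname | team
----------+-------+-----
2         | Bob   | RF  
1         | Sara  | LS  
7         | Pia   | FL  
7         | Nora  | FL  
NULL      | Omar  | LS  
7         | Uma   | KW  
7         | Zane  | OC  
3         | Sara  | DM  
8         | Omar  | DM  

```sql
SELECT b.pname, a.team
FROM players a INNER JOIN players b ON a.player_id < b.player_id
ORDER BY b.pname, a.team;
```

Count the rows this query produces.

22

INNER JOIN keeps only pairs where the ON condition holds.
Matching on a.player_id < b.player_id. A NULL in a compared column never satisfies the condition.
Matched pairs: 22.
Total: 22 rows.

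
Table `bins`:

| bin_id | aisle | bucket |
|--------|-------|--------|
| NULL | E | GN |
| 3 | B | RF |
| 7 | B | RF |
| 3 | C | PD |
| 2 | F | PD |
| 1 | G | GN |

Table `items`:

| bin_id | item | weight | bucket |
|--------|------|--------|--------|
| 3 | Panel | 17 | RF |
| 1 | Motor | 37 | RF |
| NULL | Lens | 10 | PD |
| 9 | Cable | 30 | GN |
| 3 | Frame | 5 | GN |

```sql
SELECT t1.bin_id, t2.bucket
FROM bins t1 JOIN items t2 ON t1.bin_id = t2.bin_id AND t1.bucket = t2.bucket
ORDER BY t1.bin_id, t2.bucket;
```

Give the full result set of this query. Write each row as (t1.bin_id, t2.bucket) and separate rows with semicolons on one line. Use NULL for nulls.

(3, RF)

INNER JOIN keeps only pairs where the ON condition holds.
Matching on t1.bin_id = t2.bin_id AND t1.bucket = t2.bucket. A NULL in a compared column never satisfies the condition.
- t1 row (bin_id=NULL, bucket=GN): no match → dropped.
- t1 row (bin_id=3, bucket=RF): matches 1 t2 row(s) → 1 output row(s).
- t1 row (bin_id=7, bucket=RF): no match → dropped.
- t1 row (bin_id=3, bucket=PD): no match → dropped.
- t1 row (bin_id=2, bucket=PD): no match → dropped.
- t1 row (bin_id=1, bucket=GN): no match → dropped.
After projecting and ordering:
t1.bin_id | t2.bucket
3 | RF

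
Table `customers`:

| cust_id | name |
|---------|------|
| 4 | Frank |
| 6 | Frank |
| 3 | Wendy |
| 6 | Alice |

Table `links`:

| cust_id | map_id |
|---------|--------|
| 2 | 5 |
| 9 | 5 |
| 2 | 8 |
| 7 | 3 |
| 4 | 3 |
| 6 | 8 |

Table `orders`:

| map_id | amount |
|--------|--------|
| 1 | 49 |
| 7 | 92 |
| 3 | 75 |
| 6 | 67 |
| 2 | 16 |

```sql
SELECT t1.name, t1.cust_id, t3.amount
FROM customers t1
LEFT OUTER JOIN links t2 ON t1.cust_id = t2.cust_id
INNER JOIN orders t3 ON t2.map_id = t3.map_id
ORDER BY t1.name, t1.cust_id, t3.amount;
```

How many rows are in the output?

Joins associate left-to-right: customers LEFT JOIN links on cust_id gives 4 intermediate row(s).
Then INNER JOIN `orders t3` on map_id: keep only rows whose t2.map_id appears in t3.
Result: 1 row(s).

1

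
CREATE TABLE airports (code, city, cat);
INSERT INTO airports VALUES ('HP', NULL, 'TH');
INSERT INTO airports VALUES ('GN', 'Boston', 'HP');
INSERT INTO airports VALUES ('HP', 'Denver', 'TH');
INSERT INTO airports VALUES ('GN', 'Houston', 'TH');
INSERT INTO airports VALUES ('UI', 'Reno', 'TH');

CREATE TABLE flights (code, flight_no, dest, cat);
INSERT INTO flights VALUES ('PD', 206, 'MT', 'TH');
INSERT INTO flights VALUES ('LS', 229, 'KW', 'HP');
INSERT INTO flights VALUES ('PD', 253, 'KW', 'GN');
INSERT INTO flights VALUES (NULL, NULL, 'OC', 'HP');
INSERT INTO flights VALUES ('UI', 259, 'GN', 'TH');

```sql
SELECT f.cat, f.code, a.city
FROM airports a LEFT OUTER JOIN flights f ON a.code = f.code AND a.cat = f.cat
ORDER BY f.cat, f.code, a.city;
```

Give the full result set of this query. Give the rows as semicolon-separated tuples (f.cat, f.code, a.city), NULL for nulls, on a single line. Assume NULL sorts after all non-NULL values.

(TH, UI, Reno); (NULL, NULL, Boston); (NULL, NULL, Denver); (NULL, NULL, Houston); (NULL, NULL, NULL)

LEFT JOIN keeps every row from `airports`; unmatched rows get NULL for `flights`'s columns.
Matching on a.code = f.code AND a.cat = f.cat. A NULL in a compared column never satisfies the condition.
- a (code=HP, cat=TH) has no partner → padded with NULL.
- a (code=GN, cat=HP) has no partner → padded with NULL.
- a (code=HP, cat=TH) has no partner → padded with NULL.
- a (code=GN, cat=TH) has no partner → padded with NULL.
- a (code=UI, cat=TH) pairs with 1 row(s) of f.
After projecting and ordering:
f.cat | f.code | a.city
TH | UI | Reno
NULL | NULL | Boston
NULL | NULL | Denver
NULL | NULL | Houston
NULL | NULL | NULL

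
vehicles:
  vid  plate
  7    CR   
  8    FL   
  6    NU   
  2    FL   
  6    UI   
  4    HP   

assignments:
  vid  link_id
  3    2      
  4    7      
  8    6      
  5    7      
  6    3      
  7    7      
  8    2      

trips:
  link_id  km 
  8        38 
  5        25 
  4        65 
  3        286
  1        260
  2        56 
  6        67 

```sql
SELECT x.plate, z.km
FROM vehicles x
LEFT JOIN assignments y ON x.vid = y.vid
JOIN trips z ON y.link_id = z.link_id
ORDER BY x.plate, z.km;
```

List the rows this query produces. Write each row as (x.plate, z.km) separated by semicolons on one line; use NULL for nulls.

(FL, 56); (FL, 67); (NU, 286); (UI, 286)

Evaluate left to right. First `vehicles x LEFT JOIN assignments y` on vid: 7 row(s).
Then INNER JOIN `trips z` on link_id: keep only rows whose y.link_id appears in z.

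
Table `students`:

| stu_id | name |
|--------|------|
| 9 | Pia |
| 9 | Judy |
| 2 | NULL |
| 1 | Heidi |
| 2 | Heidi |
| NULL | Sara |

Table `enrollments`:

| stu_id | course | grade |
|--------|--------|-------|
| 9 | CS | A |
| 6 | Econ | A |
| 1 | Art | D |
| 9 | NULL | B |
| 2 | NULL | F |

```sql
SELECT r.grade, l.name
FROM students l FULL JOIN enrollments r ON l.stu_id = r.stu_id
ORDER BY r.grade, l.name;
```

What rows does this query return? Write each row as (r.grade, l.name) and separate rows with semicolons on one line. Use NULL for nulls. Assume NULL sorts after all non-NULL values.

(A, Judy); (A, Pia); (A, NULL); (B, Judy); (B, Pia); (D, Heidi); (F, Heidi); (F, NULL); (NULL, Sara)

FULL OUTER JOIN keeps every row from both sides; unmatched rows get NULL for the other side's columns.
Matching on l.stu_id = r.stu_id. A NULL in a compared column never satisfies the condition.
- l[0] stu_id=9 → 2 match(es) in r → 2 row(s).
- l[1] stu_id=9 → 2 match(es) in r → 2 row(s).
- l[2] stu_id=2 → 1 match(es) in r → 1 row(s).
- l[3] stu_id=1 → 1 match(es) in r → 1 row(s).
- l[4] stu_id=2 → 1 match(es) in r → 1 row(s).
- l[5] stu_id=NULL → no match; kept with NULLs on the r side.
- plus 1 unmatched r row(s), each kept with NULL l columns.
After projecting and ordering:
r.grade | l.name
A | Judy
A | Pia
A | NULL
B | Judy
B | Pia
D | Heidi
F | Heidi
F | NULL
NULL | Sara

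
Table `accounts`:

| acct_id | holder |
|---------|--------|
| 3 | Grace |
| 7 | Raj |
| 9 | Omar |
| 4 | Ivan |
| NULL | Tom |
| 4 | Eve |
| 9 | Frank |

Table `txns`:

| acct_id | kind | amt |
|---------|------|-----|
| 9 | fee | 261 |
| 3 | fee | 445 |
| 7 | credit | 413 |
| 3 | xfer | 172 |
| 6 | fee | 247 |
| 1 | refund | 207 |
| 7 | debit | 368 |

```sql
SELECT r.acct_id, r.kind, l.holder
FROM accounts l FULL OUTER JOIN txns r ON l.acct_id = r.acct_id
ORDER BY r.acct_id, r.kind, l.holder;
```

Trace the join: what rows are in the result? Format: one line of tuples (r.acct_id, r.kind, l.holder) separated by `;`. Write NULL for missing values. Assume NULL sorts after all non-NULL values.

FULL OUTER JOIN keeps every row from both sides; unmatched rows get NULL for the other side's columns.
Matching on l.acct_id = r.acct_id. A NULL in a compared column never satisfies the condition.
- l (acct_id=3) pairs with 2 row(s) of r.
- l (acct_id=7) pairs with 2 row(s) of r.
- l (acct_id=9) pairs with 1 row(s) of r.
- l (acct_id=4) has no partner → padded with NULL.
- l (acct_id=NULL) has no partner → padded with NULL.
- l (acct_id=4) has no partner → padded with NULL.
- l (acct_id=9) pairs with 1 row(s) of r.
- 2 row(s) from r found no l partner → padded with NULL.

(1, refund, NULL); (3, fee, Grace); (3, xfer, Grace); (6, fee, NULL); (7, credit, Raj); (7, debit, Raj); (9, fee, Frank); (9, fee, Omar); (NULL, NULL, Eve); (NULL, NULL, Ivan); (NULL, NULL, Tom)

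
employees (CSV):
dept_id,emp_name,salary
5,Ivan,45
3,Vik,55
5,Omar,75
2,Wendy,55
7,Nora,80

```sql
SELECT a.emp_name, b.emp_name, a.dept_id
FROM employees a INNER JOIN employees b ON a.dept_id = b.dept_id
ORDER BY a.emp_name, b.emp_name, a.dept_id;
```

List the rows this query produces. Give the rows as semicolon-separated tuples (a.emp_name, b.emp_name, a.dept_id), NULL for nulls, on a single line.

(Ivan, Ivan, 5); (Ivan, Omar, 5); (Nora, Nora, 7); (Omar, Ivan, 5); (Omar, Omar, 5); (Vik, Vik, 3); (Wendy, Wendy, 2)

INNER JOIN keeps only pairs where the ON condition holds.
Matching on a.dept_id = b.dept_id.
Matched pairs: 7.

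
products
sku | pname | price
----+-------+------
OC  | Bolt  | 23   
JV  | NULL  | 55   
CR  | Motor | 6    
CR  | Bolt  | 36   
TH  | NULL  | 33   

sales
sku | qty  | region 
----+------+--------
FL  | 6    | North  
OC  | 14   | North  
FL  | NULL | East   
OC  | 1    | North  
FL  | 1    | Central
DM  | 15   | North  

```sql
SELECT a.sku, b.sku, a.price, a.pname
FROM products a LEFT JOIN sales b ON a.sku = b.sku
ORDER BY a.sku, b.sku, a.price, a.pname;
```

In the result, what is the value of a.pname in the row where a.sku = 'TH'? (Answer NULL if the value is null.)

LEFT JOIN keeps every row from `products`; unmatched rows get NULL for `sales`'s columns.
Matching on a.sku = b.sku.
- a (sku=OC) pairs with 2 row(s) of b.
- a (sku=JV) has no partner → padded with NULL.
- a (sku=CR) has no partner → padded with NULL.
- a (sku=CR) has no partner → padded with NULL.
- a (sku=TH) has no partner → padded with NULL.

NULL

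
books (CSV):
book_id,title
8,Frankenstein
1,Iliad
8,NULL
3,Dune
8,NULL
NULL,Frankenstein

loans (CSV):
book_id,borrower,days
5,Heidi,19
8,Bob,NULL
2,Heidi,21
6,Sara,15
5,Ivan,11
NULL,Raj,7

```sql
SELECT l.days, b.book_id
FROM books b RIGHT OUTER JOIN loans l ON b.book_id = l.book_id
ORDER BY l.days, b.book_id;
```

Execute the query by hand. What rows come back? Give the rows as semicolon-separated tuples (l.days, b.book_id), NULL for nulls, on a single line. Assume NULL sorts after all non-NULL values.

(7, NULL); (11, NULL); (15, NULL); (19, NULL); (21, NULL); (NULL, 8); (NULL, 8); (NULL, 8)

RIGHT JOIN keeps every row from `loans`; unmatched rows get NULL for `books`'s columns.
Matching on b.book_id = l.book_id. A NULL in a compared column never satisfies the condition.
- b (book_id=8) pairs with 1 row(s) of l.
- b (book_id=1) has no partner in l.
- b (book_id=8) pairs with 1 row(s) of l.
- b (book_id=3) has no partner in l.
- b (book_id=8) pairs with 1 row(s) of l.
- b (book_id=NULL) has no partner in l.
- 5 row(s) from l found no b partner → padded with NULL.
After projecting and ordering:
l.days | b.book_id
7 | NULL
11 | NULL
15 | NULL
19 | NULL
21 | NULL
NULL | 8
NULL | 8
NULL | 8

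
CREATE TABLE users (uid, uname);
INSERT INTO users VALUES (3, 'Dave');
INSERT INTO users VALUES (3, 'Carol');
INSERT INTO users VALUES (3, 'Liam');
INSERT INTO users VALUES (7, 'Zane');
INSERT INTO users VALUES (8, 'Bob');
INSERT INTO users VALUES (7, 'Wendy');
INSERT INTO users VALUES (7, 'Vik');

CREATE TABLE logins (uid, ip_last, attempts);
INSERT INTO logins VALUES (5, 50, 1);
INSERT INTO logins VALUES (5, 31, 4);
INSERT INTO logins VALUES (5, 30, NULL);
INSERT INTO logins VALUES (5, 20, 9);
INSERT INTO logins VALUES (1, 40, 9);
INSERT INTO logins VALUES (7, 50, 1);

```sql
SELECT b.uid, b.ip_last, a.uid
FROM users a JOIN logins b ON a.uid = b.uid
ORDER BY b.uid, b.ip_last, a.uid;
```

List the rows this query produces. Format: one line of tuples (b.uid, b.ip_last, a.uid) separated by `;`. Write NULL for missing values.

(7, 50, 7); (7, 50, 7); (7, 50, 7)

INNER JOIN keeps only pairs where the ON condition holds.
Matching on a.uid = b.uid.
- a row (uid=3): no match → dropped.
- a row (uid=3): no match → dropped.
- a row (uid=3): no match → dropped.
- a row (uid=7): matches 1 b row(s) → 1 output row(s).
- a row (uid=8): no match → dropped.
- a row (uid=7): matches 1 b row(s) → 1 output row(s).
- a row (uid=7): matches 1 b row(s) → 1 output row(s).
After projecting and ordering:
b.uid | b.ip_last | a.uid
7 | 50 | 7
7 | 50 | 7
7 | 50 | 7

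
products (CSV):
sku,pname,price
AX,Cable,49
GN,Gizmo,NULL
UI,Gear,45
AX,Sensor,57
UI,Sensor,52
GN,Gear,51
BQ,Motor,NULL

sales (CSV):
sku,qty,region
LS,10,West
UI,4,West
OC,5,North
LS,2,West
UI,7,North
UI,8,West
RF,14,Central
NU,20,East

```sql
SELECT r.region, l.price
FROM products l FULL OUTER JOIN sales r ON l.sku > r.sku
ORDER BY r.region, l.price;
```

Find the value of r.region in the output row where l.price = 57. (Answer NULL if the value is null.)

NULL

FULL OUTER JOIN keeps every row from both sides; unmatched rows get NULL for the other side's columns.
Matching on l.sku > r.sku.
- l[0] sku=AX → no match; kept with NULLs on the r side.
- l[1] sku=GN → no match; kept with NULLs on the r side.
- l[2] sku=UI → 5 match(es) in r → 5 row(s).
- l[3] sku=AX → no match; kept with NULLs on the r side.
- l[4] sku=UI → 5 match(es) in r → 5 row(s).
- l[5] sku=GN → no match; kept with NULLs on the r side.
- l[6] sku=BQ → no match; kept with NULLs on the r side.
- 3 row(s) from r found no l partner → padded with NULL.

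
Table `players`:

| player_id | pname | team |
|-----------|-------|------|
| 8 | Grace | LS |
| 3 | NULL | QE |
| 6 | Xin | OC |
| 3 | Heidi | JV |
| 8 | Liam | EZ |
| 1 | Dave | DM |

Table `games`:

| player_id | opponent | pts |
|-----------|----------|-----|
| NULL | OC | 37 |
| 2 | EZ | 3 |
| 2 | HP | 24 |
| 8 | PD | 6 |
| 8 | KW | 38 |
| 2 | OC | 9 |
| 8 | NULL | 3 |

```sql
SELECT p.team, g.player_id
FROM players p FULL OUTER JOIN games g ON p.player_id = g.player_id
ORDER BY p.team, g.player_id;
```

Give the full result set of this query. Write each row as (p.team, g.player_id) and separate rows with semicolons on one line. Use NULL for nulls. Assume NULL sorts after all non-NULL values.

FULL OUTER JOIN keeps every row from both sides; unmatched rows get NULL for the other side's columns.
Matching on p.player_id = g.player_id. A NULL in a compared column never satisfies the condition.
- p (player_id=8) pairs with 3 row(s) of g.
- p (player_id=3) has no partner → padded with NULL.
- p (player_id=6) has no partner → padded with NULL.
- p (player_id=3) has no partner → padded with NULL.
- p (player_id=8) pairs with 3 row(s) of g.
- p (player_id=1) has no partner → padded with NULL.
- plus 4 unmatched g row(s), each kept with NULL p columns.

(DM, NULL); (EZ, 8); (EZ, 8); (EZ, 8); (JV, NULL); (LS, 8); (LS, 8); (LS, 8); (OC, NULL); (QE, NULL); (NULL, 2); (NULL, 2); (NULL, 2); (NULL, NULL)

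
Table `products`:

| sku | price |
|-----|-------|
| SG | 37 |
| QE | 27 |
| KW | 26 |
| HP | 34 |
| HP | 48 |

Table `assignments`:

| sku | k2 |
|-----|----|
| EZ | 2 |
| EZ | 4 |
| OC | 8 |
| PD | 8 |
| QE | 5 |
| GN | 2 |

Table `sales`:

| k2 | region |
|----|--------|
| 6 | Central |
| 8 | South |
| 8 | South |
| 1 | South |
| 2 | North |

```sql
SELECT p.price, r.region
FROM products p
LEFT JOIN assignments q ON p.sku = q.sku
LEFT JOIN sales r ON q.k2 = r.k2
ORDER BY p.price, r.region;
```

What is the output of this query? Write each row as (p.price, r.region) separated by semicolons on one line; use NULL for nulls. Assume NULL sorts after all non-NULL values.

(26, NULL); (27, NULL); (34, NULL); (37, NULL); (48, NULL)

Joins associate left-to-right: products LEFT JOIN assignments on sku gives 5 intermediate row(s).
Then LEFT JOIN `sales r` on k2: each of those 5 rows is kept; rows whose q.k2 has no match in r get NULL for r's columns.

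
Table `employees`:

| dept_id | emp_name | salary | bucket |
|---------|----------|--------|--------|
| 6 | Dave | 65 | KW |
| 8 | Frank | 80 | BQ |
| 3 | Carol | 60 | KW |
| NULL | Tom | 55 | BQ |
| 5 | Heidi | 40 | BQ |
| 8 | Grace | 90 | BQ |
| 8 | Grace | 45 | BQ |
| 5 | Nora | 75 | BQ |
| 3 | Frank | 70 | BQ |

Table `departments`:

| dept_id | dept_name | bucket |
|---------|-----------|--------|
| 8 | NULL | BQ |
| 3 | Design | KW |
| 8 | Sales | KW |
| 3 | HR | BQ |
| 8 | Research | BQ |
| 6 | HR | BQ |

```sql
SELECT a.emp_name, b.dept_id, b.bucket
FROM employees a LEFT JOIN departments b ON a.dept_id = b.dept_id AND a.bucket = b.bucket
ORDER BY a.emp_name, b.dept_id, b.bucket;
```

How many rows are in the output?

12

LEFT JOIN keeps every row from `employees`; unmatched rows get NULL for `departments`'s columns.
Matching on a.dept_id = b.dept_id AND a.bucket = b.bucket. A NULL in a compared column never satisfies the condition.
- a row (dept_id=6, bucket=KW): no match → kept, b columns NULL.
- a row (dept_id=8, bucket=BQ): matches 2 b row(s) → 2 output row(s).
- a row (dept_id=3, bucket=KW): matches 1 b row(s) → 1 output row(s).
- a row (dept_id=NULL, bucket=BQ): no match → kept, b columns NULL.
- a row (dept_id=5, bucket=BQ): no match → kept, b columns NULL.
- a row (dept_id=8, bucket=BQ): matches 2 b row(s) → 2 output row(s).
- a row (dept_id=8, bucket=BQ): matches 2 b row(s) → 2 output row(s).
- a row (dept_id=5, bucket=BQ): no match → kept, b columns NULL.
- a row (dept_id=3, bucket=BQ): matches 1 b row(s) → 1 output row(s).
Total: 8 matched + 4 padded = 12 rows.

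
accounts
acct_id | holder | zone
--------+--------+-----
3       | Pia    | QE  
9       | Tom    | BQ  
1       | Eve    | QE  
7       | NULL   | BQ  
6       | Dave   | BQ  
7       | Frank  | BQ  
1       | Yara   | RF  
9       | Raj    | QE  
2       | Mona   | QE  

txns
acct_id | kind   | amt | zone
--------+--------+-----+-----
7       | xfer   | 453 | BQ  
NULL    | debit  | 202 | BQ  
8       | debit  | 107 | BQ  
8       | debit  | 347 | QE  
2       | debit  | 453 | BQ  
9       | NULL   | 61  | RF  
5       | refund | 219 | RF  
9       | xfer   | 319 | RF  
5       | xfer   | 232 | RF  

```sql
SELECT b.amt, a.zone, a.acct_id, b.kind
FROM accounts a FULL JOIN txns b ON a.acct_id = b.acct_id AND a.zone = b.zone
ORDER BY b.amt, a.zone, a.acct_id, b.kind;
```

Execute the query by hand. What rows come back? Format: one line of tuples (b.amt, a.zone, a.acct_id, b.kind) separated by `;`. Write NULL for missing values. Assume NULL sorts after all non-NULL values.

FULL OUTER JOIN keeps every row from both sides; unmatched rows get NULL for the other side's columns.
Matching on a.acct_id = b.acct_id AND a.zone = b.zone. A NULL in a compared column never satisfies the condition.
- a (acct_id=3, zone=QE) has no partner → padded with NULL.
- a (acct_id=9, zone=BQ) has no partner → padded with NULL.
- a (acct_id=1, zone=QE) has no partner → padded with NULL.
- a (acct_id=7, zone=BQ) pairs with 1 row(s) of b.
- a (acct_id=6, zone=BQ) has no partner → padded with NULL.
- a (acct_id=7, zone=BQ) pairs with 1 row(s) of b.
- a (acct_id=1, zone=RF) has no partner → padded with NULL.
- a (acct_id=9, zone=QE) has no partner → padded with NULL.
- a (acct_id=2, zone=QE) has no partner → padded with NULL.
- 8 b row(s) had no a match → kept, a columns NULL.

(61, NULL, NULL, NULL); (107, NULL, NULL, debit); (202, NULL, NULL, debit); (219, NULL, NULL, refund); (232, NULL, NULL, xfer); (319, NULL, NULL, xfer); (347, NULL, NULL, debit); (453, BQ, 7, xfer); (453, BQ, 7, xfer); (453, NULL, NULL, debit); (NULL, BQ, 6, NULL); (NULL, BQ, 9, NULL); (NULL, QE, 1, NULL); (NULL, QE, 2, NULL); (NULL, QE, 3, NULL); (NULL, QE, 9, NULL); (NULL, RF, 1, NULL)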